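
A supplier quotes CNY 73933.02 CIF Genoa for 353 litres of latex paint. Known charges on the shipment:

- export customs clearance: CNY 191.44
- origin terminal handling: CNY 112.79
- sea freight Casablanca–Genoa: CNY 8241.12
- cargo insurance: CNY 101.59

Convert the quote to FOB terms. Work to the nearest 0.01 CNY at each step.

Not relevant to the conversion: export clearance, origin terminal — on the seller under both CIF and FOB; already in the CIF price and stays in the FOB price.
From CIF to FOB, the seller no longer bears: freight, insurance.
FOB price = 73933.02 − 8241.12 − 101.59 = 65590.31

FOB price: CNY 65590.31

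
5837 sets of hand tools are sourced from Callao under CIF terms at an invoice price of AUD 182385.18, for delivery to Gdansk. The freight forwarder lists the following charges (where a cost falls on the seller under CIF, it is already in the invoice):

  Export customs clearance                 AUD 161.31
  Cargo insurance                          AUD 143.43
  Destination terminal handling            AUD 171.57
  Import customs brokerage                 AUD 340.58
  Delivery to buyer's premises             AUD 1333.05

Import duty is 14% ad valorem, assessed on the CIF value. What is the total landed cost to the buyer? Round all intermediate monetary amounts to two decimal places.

Total landed cost: AUD 209764.31

CIF: the seller pays costs through ocean freight and marine insurance to the destination port.
Already in the invoice (seller's account under CIF): export clearance, insurance — exclude.
The CIF price already equals the CIF value: 182385.18
Import duty = 182385.18 × 14% = 25533.93
Buyer bears: destination terminal 171.57 + brokerage 340.58 + delivery 1333.05 + duty 25533.93 = 27379.13
Landed cost = invoice 182385.18 + 27379.13 = 209764.31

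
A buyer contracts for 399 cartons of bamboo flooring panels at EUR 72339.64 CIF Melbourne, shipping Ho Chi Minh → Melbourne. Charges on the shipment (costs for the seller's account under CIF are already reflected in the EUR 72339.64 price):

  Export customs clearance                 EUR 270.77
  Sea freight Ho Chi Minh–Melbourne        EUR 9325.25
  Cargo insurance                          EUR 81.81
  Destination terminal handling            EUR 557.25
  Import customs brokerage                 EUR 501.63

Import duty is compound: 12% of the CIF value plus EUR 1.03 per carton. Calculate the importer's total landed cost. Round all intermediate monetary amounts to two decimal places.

Total landed cost: EUR 82490.25

CIF: the seller pays costs through ocean freight and marine insurance to the destination port.
Already in the invoice (seller's account under CIF): export clearance, freight, insurance — exclude.
The CIF price already equals the CIF value: 72339.64
Ad valorem component: 72339.64 × 12% = 8680.76
Specific component: 399 × 1.03 = 410.97
Import duty = 8680.76 + 410.97 = 9091.73
Buyer bears: destination terminal 557.25 + brokerage 501.63 + duty 9091.73 = 10150.61
Landed cost = invoice 72339.64 + 10150.61 = 82490.25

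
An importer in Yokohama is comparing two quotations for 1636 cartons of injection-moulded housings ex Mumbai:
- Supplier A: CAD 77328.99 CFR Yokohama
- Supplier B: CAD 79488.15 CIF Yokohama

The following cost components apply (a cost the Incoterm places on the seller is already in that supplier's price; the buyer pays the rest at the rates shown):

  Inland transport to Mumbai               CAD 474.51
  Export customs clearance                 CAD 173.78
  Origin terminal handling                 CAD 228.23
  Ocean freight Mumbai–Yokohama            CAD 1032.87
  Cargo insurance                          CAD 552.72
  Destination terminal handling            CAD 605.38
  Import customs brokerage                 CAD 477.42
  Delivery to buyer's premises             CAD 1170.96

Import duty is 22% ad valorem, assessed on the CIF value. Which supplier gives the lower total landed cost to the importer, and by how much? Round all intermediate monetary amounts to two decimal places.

Supplier A (CFR):
CIF value = CFR price + insurance = 77328.99 + 552.72 = 77881.71
Import duty = 77881.71 × 22% = 17133.98
Buyer bears (A): 552.72 + 605.38 + 477.42 + 1170.96 = 2806.48
Landed cost (A) = invoice 77328.99 + 2806.48 + duty 17133.98 = 97269.45
Supplier B (CIF):
The CIF price already equals the CIF value: 79488.15
Import duty = 79488.15 × 22% = 17487.39
Buyer bears (B): 605.38 + 477.42 + 1170.96 = 2253.76
Landed cost (B) = invoice 79488.15 + 2253.76 + duty 17487.39 = 99229.30
Difference = |97269.45 − 99229.30| = 1959.85

Supplier A is cheaper by CAD 1959.85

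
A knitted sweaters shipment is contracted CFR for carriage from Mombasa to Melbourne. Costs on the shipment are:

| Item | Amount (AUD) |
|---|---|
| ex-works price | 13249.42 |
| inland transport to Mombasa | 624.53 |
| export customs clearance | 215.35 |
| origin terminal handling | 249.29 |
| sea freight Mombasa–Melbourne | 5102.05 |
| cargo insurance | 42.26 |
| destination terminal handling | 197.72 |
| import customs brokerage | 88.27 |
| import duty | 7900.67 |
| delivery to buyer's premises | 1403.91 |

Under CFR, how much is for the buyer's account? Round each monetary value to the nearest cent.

CFR: the seller pays costs through ocean freight to the destination port, but not insurance.
Seller's account: goods 13249.42 + inland to port 624.53 + export clearance 215.35 + origin terminal 249.29 + freight 5102.05 = 19440.64
Buyer's account: insurance 42.26 + destination terminal 197.72 + brokerage 88.27 + duty 7900.67 + delivery 1403.91 = 9632.83

Buyer's account: AUD 9632.83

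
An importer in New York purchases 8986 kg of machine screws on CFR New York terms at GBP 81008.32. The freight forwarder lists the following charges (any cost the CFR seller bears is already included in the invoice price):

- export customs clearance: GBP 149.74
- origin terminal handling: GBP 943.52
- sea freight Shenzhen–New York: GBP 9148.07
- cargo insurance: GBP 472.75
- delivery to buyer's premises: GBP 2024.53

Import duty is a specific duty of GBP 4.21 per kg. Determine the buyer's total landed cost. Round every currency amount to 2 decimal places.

Total landed cost: GBP 121336.66

CFR: the seller pays costs through ocean freight to the destination port, but not insurance.
Already in the invoice (seller's account under CFR): export clearance, origin terminal, freight — exclude.
CIF value = CFR price + insurance = 81008.32 + 472.75 = 81481.07
Import duty = 8986 × 4.21 = 37831.06
Buyer bears: insurance 472.75 + delivery 2024.53 + duty 37831.06 = 40328.34
Landed cost = invoice 81008.32 + 40328.34 = 121336.66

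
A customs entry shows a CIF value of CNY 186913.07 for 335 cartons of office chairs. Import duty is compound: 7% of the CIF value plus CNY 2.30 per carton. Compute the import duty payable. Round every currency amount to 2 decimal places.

Import duty: CNY 13854.41

Ad valorem component: 186913.07 × 7% = 13083.91
Specific component: 335 × 2.30 = 770.50
Import duty = 13083.91 + 770.50 = 13854.41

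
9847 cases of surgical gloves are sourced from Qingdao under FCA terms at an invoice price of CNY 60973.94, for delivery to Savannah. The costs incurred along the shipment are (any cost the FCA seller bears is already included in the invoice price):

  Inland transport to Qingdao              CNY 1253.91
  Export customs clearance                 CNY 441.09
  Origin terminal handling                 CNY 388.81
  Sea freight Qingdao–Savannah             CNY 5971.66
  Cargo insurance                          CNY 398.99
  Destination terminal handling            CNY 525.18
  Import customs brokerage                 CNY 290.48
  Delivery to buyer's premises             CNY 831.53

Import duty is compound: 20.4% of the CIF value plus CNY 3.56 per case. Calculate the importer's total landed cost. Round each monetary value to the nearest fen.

FCA: the seller delivers export-cleared goods to the carrier; the buyer bears costs from that point.
Already in the invoice (seller's account under FCA): inland to port, export clearance — exclude.
CIF value = FCA price + origin terminal + freight + insurance = 60973.94 + 388.81 + 5971.66 + 398.99 = 67733.40
Ad valorem component: 67733.40 × 20.4% = 13817.61
Specific component: 9847 × 3.56 = 35055.32
Import duty = 13817.61 + 35055.32 = 48872.93
Buyer bears: origin terminal 388.81 + freight 5971.66 + insurance 398.99 + destination terminal 525.18 + brokerage 290.48 + delivery 831.53 + duty 48872.93 = 57279.58
Landed cost = invoice 60973.94 + 57279.58 = 118253.52

Total landed cost: CNY 118253.52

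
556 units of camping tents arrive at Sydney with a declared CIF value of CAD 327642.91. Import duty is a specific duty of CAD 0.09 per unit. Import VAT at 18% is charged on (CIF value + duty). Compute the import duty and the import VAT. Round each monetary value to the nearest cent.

Import duty: CAD 50.04; import VAT: CAD 58984.73

Import duty = 556 × 0.09 = 50.04
VAT base = CIF + duty = 327642.91 + 50.04 = 327692.95
Import VAT = 327692.95 × 18% = 58984.73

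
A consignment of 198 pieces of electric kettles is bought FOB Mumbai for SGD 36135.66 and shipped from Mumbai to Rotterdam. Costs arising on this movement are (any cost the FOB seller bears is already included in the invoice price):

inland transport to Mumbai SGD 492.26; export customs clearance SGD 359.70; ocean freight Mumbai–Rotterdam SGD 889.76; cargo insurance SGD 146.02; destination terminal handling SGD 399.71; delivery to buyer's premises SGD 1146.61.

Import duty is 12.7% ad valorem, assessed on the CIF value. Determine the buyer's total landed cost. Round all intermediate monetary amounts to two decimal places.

FOB: the seller bears costs until goods are on board at the origin port; the buyer bears freight, insurance and all costs thereafter.
Already in the invoice (seller's account under FOB): inland to port, export clearance — exclude.
CIF value = FOB price + freight + insurance = 36135.66 + 889.76 + 146.02 = 37171.44
Import duty = 37171.44 × 12.7% = 4720.77
Buyer bears: freight 889.76 + insurance 146.02 + destination terminal 399.71 + delivery 1146.61 + duty 4720.77 = 7302.87
Landed cost = invoice 36135.66 + 7302.87 = 43438.53

Total landed cost: SGD 43438.53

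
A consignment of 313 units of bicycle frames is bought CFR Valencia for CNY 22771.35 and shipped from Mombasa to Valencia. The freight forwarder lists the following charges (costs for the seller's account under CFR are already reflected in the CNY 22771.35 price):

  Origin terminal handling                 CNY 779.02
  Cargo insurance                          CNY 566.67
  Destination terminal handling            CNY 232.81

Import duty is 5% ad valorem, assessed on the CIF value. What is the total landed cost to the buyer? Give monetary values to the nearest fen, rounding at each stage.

Total landed cost: CNY 24737.73

CFR: the seller pays costs through ocean freight to the destination port, but not insurance.
Already in the invoice (seller's account under CFR): origin terminal — exclude.
CIF value = CFR price + insurance = 22771.35 + 566.67 = 23338.02
Import duty = 23338.02 × 5% = 1166.90
Buyer bears: insurance 566.67 + destination terminal 232.81 + duty 1166.90 = 1966.38
Landed cost = invoice 22771.35 + 1966.38 = 24737.73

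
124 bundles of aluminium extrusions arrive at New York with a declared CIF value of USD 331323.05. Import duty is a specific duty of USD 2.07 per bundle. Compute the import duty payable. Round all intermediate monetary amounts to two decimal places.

Import duty = 124 × 2.07 = 256.68

Import duty: USD 256.68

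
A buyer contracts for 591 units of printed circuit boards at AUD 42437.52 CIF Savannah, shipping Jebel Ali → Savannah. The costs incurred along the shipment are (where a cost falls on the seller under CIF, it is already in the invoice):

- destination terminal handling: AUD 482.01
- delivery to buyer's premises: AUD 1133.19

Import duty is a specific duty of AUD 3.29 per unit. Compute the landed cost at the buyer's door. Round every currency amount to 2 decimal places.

CIF: the seller pays costs through ocean freight and marine insurance to the destination port.
The CIF price already equals the CIF value: 42437.52
Import duty = 591 × 3.29 = 1944.39
Buyer bears: destination terminal 482.01 + delivery 1133.19 + duty 1944.39 = 3559.59
Landed cost = invoice 42437.52 + 3559.59 = 45997.11

Total landed cost: AUD 45997.11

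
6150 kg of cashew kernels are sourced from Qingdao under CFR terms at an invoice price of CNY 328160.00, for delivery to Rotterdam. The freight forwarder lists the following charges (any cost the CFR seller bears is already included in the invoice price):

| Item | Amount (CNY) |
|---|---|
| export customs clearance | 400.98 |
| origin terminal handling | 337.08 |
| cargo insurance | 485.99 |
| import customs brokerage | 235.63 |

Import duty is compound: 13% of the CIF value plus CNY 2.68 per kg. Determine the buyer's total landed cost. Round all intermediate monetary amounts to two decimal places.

Total landed cost: CNY 388087.60

CFR: the seller pays costs through ocean freight to the destination port, but not insurance.
Already in the invoice (seller's account under CFR): export clearance, origin terminal — exclude.
CIF value = CFR price + insurance = 328160.00 + 485.99 = 328645.99
Ad valorem component: 328645.99 × 13% = 42723.98
Specific component: 6150 × 2.68 = 16482.00
Import duty = 42723.98 + 16482.00 = 59205.98
Buyer bears: insurance 485.99 + brokerage 235.63 + duty 59205.98 = 59927.60
Landed cost = invoice 328160.00 + 59927.60 = 388087.60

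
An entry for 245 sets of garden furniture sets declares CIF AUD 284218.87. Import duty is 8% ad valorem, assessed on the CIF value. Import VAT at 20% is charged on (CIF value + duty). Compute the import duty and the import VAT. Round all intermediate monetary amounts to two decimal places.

Import duty: AUD 22737.51; import VAT: AUD 61391.28

Import duty = 284218.87 × 8% = 22737.51
VAT base = CIF + duty = 284218.87 + 22737.51 = 306956.38
Import VAT = 306956.38 × 20% = 61391.28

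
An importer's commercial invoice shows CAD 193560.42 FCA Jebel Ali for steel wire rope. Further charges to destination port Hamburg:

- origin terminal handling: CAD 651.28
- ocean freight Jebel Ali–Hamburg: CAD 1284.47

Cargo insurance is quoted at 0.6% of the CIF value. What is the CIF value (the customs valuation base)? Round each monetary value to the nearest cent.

Let C be the CIF value. C = FCA price + pre-shipment costs + freight + 0.6% × C
C − 0.6% × C = 193560.42 + 651.28 + 1284.47
0.994 × C = 195496.17
C = 195496.17 / 0.994 = 196676.23
Insurance premium = 0.6% × 196676.23 = 1180.06

CIF value: CAD 196676.23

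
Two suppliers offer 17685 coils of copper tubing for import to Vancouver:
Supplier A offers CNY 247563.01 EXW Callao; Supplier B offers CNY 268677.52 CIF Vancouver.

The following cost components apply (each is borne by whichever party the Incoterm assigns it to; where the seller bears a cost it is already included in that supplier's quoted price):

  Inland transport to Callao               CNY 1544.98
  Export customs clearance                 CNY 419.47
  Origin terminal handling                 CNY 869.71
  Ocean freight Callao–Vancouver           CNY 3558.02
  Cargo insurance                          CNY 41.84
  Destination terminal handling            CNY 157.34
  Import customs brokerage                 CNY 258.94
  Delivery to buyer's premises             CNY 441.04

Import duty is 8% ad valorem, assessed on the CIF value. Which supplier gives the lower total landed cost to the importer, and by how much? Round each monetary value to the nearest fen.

Supplier A (EXW):
CIF value = EXW price + inland to port + export clearance + origin terminal + freight + insurance = 247563.01 + 1544.98 + 419.47 + 869.71 + 3558.02 + 41.84 = 253997.03
Import duty = 253997.03 × 8% = 20319.76
Buyer bears (A): 1544.98 + 419.47 + 869.71 + 3558.02 + 41.84 + 157.34 + 258.94 + 441.04 = 7291.34
Landed cost (A) = invoice 247563.01 + 7291.34 + duty 20319.76 = 275174.11
Supplier B (CIF):
The CIF price already equals the CIF value: 268677.52
Import duty = 268677.52 × 8% = 21494.20
Buyer bears (B): 157.34 + 258.94 + 441.04 = 857.32
Landed cost (B) = invoice 268677.52 + 857.32 + duty 21494.20 = 291029.04
Difference = |275174.11 − 291029.04| = 15854.93

Supplier A is cheaper by CNY 15854.93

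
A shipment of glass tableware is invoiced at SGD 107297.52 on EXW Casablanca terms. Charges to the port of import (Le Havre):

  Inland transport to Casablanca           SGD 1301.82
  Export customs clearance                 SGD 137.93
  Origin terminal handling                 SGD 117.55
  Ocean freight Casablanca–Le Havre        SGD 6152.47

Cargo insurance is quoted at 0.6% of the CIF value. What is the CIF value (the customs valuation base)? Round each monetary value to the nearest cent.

Let C be the CIF value. C = EXW price + pre-shipment costs + freight + 0.6% × C
C − 0.6% × C = 107297.52 + 1301.82 + 137.93 + 117.55 + 6152.47
0.994 × C = 115007.29
C = 115007.29 / 0.994 = 115701.50
Insurance premium = 0.6% × 115701.50 = 694.21

CIF value: SGD 115701.50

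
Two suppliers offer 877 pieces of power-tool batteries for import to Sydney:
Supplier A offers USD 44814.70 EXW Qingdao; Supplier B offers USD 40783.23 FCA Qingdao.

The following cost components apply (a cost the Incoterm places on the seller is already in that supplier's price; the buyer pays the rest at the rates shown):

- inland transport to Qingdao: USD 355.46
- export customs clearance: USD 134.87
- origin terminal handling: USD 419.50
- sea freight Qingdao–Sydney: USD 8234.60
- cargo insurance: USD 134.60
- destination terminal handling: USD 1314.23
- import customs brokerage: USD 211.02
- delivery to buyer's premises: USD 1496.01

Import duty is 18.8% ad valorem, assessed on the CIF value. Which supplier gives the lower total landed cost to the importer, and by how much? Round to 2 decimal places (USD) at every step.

Supplier A (EXW):
CIF value = EXW price + inland to port + export clearance + origin terminal + freight + insurance = 44814.70 + 355.46 + 134.87 + 419.50 + 8234.60 + 134.60 = 54093.73
Import duty = 54093.73 × 18.8% = 10169.62
Buyer bears (A): 355.46 + 134.87 + 419.50 + 8234.60 + 134.60 + 1314.23 + 211.02 + 1496.01 = 12300.29
Landed cost (A) = invoice 44814.70 + 12300.29 + duty 10169.62 = 67284.61
Supplier B (FCA):
CIF value = FCA price + origin terminal + freight + insurance = 40783.23 + 419.50 + 8234.60 + 134.60 = 49571.93
Import duty = 49571.93 × 18.8% = 9319.52
Buyer bears (B): 419.50 + 8234.60 + 134.60 + 1314.23 + 211.02 + 1496.01 = 11809.96
Landed cost (B) = invoice 40783.23 + 11809.96 + duty 9319.52 = 61912.71
Difference = |67284.61 − 61912.71| = 5371.90

Supplier B is cheaper by USD 5371.90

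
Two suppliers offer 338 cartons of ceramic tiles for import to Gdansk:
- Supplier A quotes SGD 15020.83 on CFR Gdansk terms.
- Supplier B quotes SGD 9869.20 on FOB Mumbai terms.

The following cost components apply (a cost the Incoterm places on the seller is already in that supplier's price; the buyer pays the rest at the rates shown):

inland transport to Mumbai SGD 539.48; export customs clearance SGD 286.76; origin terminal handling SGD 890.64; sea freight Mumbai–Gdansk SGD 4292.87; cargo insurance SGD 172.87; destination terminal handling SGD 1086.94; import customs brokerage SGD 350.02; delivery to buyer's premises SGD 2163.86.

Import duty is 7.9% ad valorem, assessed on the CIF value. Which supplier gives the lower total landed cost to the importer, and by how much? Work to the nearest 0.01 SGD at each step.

Supplier A (CFR):
CIF value = CFR price + insurance = 15020.83 + 172.87 = 15193.70
Import duty = 15193.70 × 7.9% = 1200.30
Buyer bears (A): 172.87 + 1086.94 + 350.02 + 2163.86 = 3773.69
Landed cost (A) = invoice 15020.83 + 3773.69 + duty 1200.30 = 19994.82
Supplier B (FOB):
CIF value = FOB price + freight + insurance = 9869.20 + 4292.87 + 172.87 = 14334.94
Import duty = 14334.94 × 7.9% = 1132.46
Buyer bears (B): 4292.87 + 172.87 + 1086.94 + 350.02 + 2163.86 = 8066.56
Landed cost (B) = invoice 9869.20 + 8066.56 + duty 1132.46 = 19068.22
Difference = |19994.82 − 19068.22| = 926.60

Supplier B is cheaper by SGD 926.60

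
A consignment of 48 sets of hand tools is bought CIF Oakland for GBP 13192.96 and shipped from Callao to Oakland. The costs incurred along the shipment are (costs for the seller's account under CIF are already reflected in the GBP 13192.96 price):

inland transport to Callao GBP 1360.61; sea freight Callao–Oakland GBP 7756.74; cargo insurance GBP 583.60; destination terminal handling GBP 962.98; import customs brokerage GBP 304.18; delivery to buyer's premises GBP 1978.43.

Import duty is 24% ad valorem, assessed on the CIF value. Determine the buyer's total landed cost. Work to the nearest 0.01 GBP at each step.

CIF: the seller pays costs through ocean freight and marine insurance to the destination port.
Already in the invoice (seller's account under CIF): inland to port, freight, insurance — exclude.
The CIF price already equals the CIF value: 13192.96
Import duty = 13192.96 × 24% = 3166.31
Buyer bears: destination terminal 962.98 + brokerage 304.18 + delivery 1978.43 + duty 3166.31 = 6411.90
Landed cost = invoice 13192.96 + 6411.90 = 19604.86

Total landed cost: GBP 19604.86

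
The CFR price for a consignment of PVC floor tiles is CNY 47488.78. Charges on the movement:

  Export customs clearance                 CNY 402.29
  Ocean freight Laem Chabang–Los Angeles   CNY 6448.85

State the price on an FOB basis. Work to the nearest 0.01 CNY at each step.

Not relevant to the conversion: export clearance — on the seller under both CFR and FOB; already in the CFR price and stays in the FOB price.
From CFR to FOB, the seller no longer bears: freight.
FOB price = 47488.78 − 6448.85 = 41039.93

FOB price: CNY 41039.93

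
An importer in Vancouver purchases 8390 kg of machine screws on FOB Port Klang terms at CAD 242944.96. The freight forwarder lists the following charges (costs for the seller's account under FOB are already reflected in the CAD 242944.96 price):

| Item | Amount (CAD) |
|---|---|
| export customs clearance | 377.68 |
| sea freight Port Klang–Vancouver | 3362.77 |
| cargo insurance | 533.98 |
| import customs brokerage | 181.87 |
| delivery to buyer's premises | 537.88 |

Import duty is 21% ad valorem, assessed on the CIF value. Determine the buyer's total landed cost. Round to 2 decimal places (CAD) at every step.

Total landed cost: CAD 299398.22

FOB: the seller bears costs until goods are on board at the origin port; the buyer bears freight, insurance and all costs thereafter.
Already in the invoice (seller's account under FOB): export clearance — exclude.
CIF value = FOB price + freight + insurance = 242944.96 + 3362.77 + 533.98 = 246841.71
Import duty = 246841.71 × 21% = 51836.76
Buyer bears: freight 3362.77 + insurance 533.98 + brokerage 181.87 + delivery 537.88 + duty 51836.76 = 56453.26
Landed cost = invoice 242944.96 + 56453.26 = 299398.22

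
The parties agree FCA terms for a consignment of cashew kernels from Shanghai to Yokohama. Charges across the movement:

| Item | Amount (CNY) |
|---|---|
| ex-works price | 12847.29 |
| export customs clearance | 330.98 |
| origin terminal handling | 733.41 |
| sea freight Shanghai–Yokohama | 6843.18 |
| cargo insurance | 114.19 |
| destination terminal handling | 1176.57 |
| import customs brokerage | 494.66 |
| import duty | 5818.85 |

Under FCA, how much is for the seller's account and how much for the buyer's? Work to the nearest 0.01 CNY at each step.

Seller: CNY 13178.27; buyer: CNY 15180.86

FCA: the seller delivers export-cleared goods to the carrier; the buyer bears costs from that point.
Seller's account: goods 12847.29 + export clearance 330.98 = 13178.27
Buyer's account: origin terminal 733.41 + freight 6843.18 + insurance 114.19 + destination terminal 1176.57 + brokerage 494.66 + duty 5818.85 = 15180.86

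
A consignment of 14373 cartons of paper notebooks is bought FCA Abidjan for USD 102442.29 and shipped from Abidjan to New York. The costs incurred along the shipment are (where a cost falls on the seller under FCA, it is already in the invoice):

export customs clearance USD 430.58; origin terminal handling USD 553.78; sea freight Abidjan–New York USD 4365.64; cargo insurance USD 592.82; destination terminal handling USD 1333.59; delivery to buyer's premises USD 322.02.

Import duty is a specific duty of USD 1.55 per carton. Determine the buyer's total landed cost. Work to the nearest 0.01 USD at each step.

Total landed cost: USD 131888.29

FCA: the seller delivers export-cleared goods to the carrier; the buyer bears costs from that point.
Already in the invoice (seller's account under FCA): export clearance — exclude.
CIF value = FCA price + origin terminal + freight + insurance = 102442.29 + 553.78 + 4365.64 + 592.82 = 107954.53
Import duty = 14373 × 1.55 = 22278.15
Buyer bears: origin terminal 553.78 + freight 4365.64 + insurance 592.82 + destination terminal 1333.59 + delivery 322.02 + duty 22278.15 = 29446.00
Landed cost = invoice 102442.29 + 29446.00 = 131888.29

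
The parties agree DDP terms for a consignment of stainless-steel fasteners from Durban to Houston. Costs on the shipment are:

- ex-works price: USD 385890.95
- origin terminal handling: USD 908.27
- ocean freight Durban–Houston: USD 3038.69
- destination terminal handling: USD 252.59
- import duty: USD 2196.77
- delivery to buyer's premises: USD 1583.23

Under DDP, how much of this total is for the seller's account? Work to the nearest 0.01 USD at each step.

DDP: the seller bears all costs including import duty.
Seller's account: goods 385890.95 + origin terminal 908.27 + freight 3038.69 + destination terminal 252.59 + duty 2196.77 + delivery 1583.23 = 393870.50
Buyer's account: 0.00

Seller's account: USD 393870.50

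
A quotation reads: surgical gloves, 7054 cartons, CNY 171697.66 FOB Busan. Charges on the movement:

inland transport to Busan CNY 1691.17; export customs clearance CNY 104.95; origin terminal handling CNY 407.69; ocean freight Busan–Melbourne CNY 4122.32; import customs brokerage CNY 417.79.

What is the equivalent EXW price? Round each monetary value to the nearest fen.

Not relevant to the conversion: freight, brokerage — on the buyer under both terms; not part of either seller's price.
From FOB to EXW, the seller no longer bears: inland to port, export clearance, origin terminal.
EXW price = 171697.66 − 1691.17 − 104.95 − 407.69 = 169493.85

EXW price: CNY 169493.85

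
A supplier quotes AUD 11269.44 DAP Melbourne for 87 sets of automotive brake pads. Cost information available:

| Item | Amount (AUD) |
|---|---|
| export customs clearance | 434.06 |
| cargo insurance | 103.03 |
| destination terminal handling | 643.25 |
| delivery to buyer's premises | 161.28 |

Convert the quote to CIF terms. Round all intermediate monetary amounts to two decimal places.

CIF price: AUD 10464.91

Not relevant to the conversion: export clearance, insurance — on the seller under both DAP and CIF; already in the DAP price and stays in the CIF price.
From DAP to CIF, the seller no longer bears: destination terminal, delivery.
CIF price = 11269.44 − 643.25 − 161.28 = 10464.91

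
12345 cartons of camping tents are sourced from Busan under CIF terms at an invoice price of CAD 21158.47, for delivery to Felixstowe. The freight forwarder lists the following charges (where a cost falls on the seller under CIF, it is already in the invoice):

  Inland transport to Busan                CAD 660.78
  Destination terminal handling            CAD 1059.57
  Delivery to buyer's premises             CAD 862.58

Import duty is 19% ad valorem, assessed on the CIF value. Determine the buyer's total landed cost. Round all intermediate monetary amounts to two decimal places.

CIF: the seller pays costs through ocean freight and marine insurance to the destination port.
Already in the invoice (seller's account under CIF): inland to port — exclude.
The CIF price already equals the CIF value: 21158.47
Import duty = 21158.47 × 19% = 4020.11
Buyer bears: destination terminal 1059.57 + delivery 862.58 + duty 4020.11 = 5942.26
Landed cost = invoice 21158.47 + 5942.26 = 27100.73

Total landed cost: CAD 27100.73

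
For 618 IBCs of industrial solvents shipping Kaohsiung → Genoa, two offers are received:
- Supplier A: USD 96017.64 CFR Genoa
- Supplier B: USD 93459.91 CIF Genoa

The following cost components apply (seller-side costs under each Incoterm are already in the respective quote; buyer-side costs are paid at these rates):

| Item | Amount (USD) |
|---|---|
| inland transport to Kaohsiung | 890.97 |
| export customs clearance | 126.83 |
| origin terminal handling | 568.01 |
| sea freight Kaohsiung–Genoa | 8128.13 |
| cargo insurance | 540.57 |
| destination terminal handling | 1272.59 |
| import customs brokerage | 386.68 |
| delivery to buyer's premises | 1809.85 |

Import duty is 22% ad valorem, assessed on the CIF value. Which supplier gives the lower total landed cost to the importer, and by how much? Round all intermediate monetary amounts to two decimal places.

Supplier B is cheaper by USD 3779.93

Supplier A (CFR):
CIF value = CFR price + insurance = 96017.64 + 540.57 = 96558.21
Import duty = 96558.21 × 22% = 21242.81
Buyer bears (A): 540.57 + 1272.59 + 386.68 + 1809.85 = 4009.69
Landed cost (A) = invoice 96017.64 + 4009.69 + duty 21242.81 = 121270.14
Supplier B (CIF):
The CIF price already equals the CIF value: 93459.91
Import duty = 93459.91 × 22% = 20561.18
Buyer bears (B): 1272.59 + 386.68 + 1809.85 = 3469.12
Landed cost (B) = invoice 93459.91 + 3469.12 + duty 20561.18 = 117490.21
Difference = |121270.14 − 117490.21| = 3779.93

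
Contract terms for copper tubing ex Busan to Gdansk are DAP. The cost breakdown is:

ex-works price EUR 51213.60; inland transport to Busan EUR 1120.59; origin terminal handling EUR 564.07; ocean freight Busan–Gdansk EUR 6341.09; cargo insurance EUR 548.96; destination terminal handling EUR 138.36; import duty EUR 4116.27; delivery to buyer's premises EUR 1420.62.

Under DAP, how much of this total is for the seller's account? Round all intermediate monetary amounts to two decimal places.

Seller's account: EUR 61347.29

DAP: the seller bears all costs to the named destination except import duty and clearance.
Seller's account: goods 51213.60 + inland to port 1120.59 + origin terminal 564.07 + freight 6341.09 + insurance 548.96 + destination terminal 138.36 + delivery 1420.62 = 61347.29
Buyer's account: duty 4116.27 = 4116.27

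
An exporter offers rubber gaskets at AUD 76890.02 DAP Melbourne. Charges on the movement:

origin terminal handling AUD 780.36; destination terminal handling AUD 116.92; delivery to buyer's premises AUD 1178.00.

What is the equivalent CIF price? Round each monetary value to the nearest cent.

Not relevant to the conversion: origin terminal — on the seller under both DAP and CIF; already in the DAP price and stays in the CIF price.
From DAP to CIF, the seller no longer bears: destination terminal, delivery.
CIF price = 76890.02 − 116.92 − 1178.00 = 75595.10

CIF price: AUD 75595.10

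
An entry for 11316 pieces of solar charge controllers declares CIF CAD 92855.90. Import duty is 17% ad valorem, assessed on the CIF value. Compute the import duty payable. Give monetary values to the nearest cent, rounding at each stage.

Import duty: CAD 15785.50

Import duty = 92855.90 × 17% = 15785.50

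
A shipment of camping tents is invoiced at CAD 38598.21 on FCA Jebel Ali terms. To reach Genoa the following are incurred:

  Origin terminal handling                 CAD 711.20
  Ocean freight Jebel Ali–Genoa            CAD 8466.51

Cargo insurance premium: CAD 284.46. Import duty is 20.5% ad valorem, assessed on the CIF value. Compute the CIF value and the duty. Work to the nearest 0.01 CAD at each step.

CIF = FCA price + pre-shipment costs + freight + insurance
CIF = 38598.21 + 711.20 + 8466.51 + 284.46 = 48060.38
Import duty = 48060.38 × 20.5% = 9852.38

CIF value: CAD 48060.38; import duty: CAD 9852.38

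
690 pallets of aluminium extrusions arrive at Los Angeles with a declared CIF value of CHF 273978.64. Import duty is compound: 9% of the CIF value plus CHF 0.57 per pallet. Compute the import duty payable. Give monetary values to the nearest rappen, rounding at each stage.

Ad valorem component: 273978.64 × 9% = 24658.08
Specific component: 690 × 0.57 = 393.30
Import duty = 24658.08 + 393.30 = 25051.38

Import duty: CHF 25051.38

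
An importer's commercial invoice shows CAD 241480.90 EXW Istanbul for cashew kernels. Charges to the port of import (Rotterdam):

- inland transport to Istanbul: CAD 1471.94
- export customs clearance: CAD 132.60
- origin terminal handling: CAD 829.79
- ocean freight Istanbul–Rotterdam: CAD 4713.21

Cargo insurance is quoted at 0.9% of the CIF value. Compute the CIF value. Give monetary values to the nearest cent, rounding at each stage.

CIF value: CAD 250886.42

Let C be the CIF value. C = EXW price + pre-shipment costs + freight + 0.9% × C
C − 0.9% × C = 241480.90 + 1471.94 + 132.60 + 829.79 + 4713.21
0.991 × C = 248628.44
C = 248628.44 / 0.991 = 250886.42
Insurance premium = 0.9% × 250886.42 = 2257.98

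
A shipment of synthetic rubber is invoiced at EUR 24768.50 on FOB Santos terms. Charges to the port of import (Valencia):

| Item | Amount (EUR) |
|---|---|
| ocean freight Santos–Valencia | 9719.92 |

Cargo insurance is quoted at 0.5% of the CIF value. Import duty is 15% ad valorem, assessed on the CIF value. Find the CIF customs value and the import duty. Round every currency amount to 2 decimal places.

Let C be the CIF value. C = FOB price + freight + 0.5% × C
C − 0.5% × C = 24768.50 + 9719.92
0.995 × C = 34488.42
C = 34488.42 / 0.995 = 34661.73
Insurance premium = 0.5% × 34661.73 = 173.31
Import duty = 34661.73 × 15% = 5199.26

CIF value: EUR 34661.73; import duty: EUR 5199.26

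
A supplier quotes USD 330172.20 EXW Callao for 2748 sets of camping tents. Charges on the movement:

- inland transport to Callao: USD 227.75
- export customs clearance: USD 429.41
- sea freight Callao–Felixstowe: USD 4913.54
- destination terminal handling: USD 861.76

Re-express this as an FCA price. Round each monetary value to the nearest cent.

Not relevant to the conversion: destination terminal, freight — on the buyer under both terms; not part of either seller's price.
From EXW to FCA, the seller additionally bears: inland to port, export clearance.
FCA price = 330172.20 + 227.75 + 429.41 = 330829.36

FCA price: USD 330829.36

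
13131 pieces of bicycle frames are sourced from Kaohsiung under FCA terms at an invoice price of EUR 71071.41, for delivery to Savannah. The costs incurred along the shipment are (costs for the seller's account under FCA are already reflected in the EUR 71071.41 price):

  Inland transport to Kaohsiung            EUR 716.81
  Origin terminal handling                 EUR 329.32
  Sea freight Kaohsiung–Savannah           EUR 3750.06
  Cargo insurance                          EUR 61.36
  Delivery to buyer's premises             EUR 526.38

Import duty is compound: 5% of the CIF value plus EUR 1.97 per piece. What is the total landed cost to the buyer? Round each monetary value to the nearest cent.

Total landed cost: EUR 105367.21

FCA: the seller delivers export-cleared goods to the carrier; the buyer bears costs from that point.
Already in the invoice (seller's account under FCA): inland to port — exclude.
CIF value = FCA price + origin terminal + freight + insurance = 71071.41 + 329.32 + 3750.06 + 61.36 = 75212.15
Ad valorem component: 75212.15 × 5% = 3760.61
Specific component: 13131 × 1.97 = 25868.07
Import duty = 3760.61 + 25868.07 = 29628.68
Buyer bears: origin terminal 329.32 + freight 3750.06 + insurance 61.36 + delivery 526.38 + duty 29628.68 = 34295.80
Landed cost = invoice 71071.41 + 34295.80 = 105367.21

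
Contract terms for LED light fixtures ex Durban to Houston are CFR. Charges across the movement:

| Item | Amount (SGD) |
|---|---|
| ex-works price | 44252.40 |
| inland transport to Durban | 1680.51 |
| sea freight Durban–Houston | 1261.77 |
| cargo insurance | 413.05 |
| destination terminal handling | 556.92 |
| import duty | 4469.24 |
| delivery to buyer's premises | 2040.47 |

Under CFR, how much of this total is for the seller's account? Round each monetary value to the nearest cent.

CFR: the seller pays costs through ocean freight to the destination port, but not insurance.
Seller's account: goods 44252.40 + inland to port 1680.51 + freight 1261.77 = 47194.68
Buyer's account: insurance 413.05 + destination terminal 556.92 + duty 4469.24 + delivery 2040.47 = 7479.68

Seller's account: SGD 47194.68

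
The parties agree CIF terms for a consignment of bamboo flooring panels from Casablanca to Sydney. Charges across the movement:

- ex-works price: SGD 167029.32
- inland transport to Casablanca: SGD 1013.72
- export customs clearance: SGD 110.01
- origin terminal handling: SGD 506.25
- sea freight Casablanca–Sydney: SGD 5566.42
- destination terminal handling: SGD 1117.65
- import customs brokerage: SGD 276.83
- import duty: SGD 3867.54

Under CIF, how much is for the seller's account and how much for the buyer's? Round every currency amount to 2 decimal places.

Seller: SGD 174225.72; buyer: SGD 5262.02

CIF: the seller pays costs through ocean freight and marine insurance to the destination port.
Seller's account: goods 167029.32 + inland to port 1013.72 + export clearance 110.01 + origin terminal 506.25 + freight 5566.42 = 174225.72
Buyer's account: destination terminal 1117.65 + brokerage 276.83 + duty 3867.54 = 5262.02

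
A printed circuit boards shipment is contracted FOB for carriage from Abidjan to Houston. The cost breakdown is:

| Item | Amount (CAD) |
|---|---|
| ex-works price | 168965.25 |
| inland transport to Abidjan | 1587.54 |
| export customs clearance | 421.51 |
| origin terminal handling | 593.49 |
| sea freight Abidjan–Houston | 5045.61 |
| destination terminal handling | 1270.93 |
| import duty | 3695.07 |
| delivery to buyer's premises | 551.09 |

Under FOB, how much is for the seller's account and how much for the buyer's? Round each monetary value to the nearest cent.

Seller: CAD 171567.79; buyer: CAD 10562.70

FOB: the seller bears costs until goods are on board at the origin port; the buyer bears freight, insurance and all costs thereafter.
Seller's account: goods 168965.25 + inland to port 1587.54 + export clearance 421.51 + origin terminal 593.49 = 171567.79
Buyer's account: freight 5045.61 + destination terminal 1270.93 + duty 3695.07 + delivery 551.09 = 10562.70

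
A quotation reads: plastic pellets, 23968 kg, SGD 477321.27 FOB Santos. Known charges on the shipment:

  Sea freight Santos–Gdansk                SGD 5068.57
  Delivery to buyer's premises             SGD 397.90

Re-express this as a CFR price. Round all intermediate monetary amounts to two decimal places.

Not relevant to the conversion: delivery — on the buyer under both terms; not part of either seller's price.
From FOB to CFR, the seller additionally bears: freight.
CFR price = 477321.27 + 5068.57 = 482389.84

CFR price: SGD 482389.84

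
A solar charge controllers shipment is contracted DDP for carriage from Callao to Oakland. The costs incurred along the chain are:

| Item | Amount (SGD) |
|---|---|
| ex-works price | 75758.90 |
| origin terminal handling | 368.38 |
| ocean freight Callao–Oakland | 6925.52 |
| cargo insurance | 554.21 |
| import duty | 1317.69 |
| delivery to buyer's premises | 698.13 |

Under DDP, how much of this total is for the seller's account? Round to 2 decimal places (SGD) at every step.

Seller's account: SGD 85622.83

DDP: the seller bears all costs including import duty.
Seller's account: goods 75758.90 + origin terminal 368.38 + freight 6925.52 + insurance 554.21 + duty 1317.69 + delivery 698.13 = 85622.83
Buyer's account: 0.00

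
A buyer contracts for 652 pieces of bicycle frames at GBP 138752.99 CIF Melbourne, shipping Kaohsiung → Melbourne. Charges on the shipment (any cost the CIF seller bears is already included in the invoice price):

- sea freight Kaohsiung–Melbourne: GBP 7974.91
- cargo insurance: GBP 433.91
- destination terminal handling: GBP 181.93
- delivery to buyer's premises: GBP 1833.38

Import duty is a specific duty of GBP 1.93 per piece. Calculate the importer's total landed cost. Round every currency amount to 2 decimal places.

Total landed cost: GBP 142026.66

CIF: the seller pays costs through ocean freight and marine insurance to the destination port.
Already in the invoice (seller's account under CIF): freight, insurance — exclude.
The CIF price already equals the CIF value: 138752.99
Import duty = 652 × 1.93 = 1258.36
Buyer bears: destination terminal 181.93 + delivery 1833.38 + duty 1258.36 = 3273.67
Landed cost = invoice 138752.99 + 3273.67 = 142026.66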